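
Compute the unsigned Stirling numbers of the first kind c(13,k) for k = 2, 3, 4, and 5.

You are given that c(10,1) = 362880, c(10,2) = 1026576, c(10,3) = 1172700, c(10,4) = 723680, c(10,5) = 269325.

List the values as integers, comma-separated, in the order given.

1486442880, 1931559552, 1414014888, 657206836

[11] T[11,1]:10*362880+0=3628800 · T[11,2]:10*1026576+362880=10628640 · T[11,3]:10*1172700+1026576=12753576 · T[11,4]:10*723680+1172700=8409500 · T[11,5]:10*269325+723680=3416930
[12] T[12,1]:11*3628800+0=39916800 · T[12,2]:11*10628640+3628800=120543840 · T[12,3]:11*12753576+10628640=150917976 · T[12,4]:11*8409500+12753576=105258076 · T[12,5]:11*3416930+8409500=45995730
[13] T[13,2]:12*120543840+39916800=1486442880 · T[13,3]:12*150917976+120543840=1931559552 · T[13,4]:12*105258076+150917976=1414014888 · T[13,5]:12*45995730+105258076=657206836
Read c(13,2) = 1486442880, c(13,3) = 1931559552, c(13,4) = 1414014888, c(13,5) = 657206836.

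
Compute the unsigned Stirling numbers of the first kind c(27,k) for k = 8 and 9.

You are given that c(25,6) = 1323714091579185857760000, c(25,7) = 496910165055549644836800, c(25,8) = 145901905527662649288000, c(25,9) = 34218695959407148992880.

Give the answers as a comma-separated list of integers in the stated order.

row 26: T[26][7]=25·496910165055549644836800+1323714091579185857760000=13746468217967926978680000  T[26][8]=25·145901905527662649288000+496910165055549644836800=4144457803247115877036800  T[26][9]=25·34218695959407148992880+145901905527662649288000=1001369304512841374110000
row 27: T[27][8]=26·4144457803247115877036800+13746468217967926978680000=121502371102392939781636800  T[27][9]=26·1001369304512841374110000+4144457803247115877036800=30180059720580991603896800
Read c(27,8) = 121502371102392939781636800, c(27,9) = 30180059720580991603896800.

121502371102392939781636800, 30180059720580991603896800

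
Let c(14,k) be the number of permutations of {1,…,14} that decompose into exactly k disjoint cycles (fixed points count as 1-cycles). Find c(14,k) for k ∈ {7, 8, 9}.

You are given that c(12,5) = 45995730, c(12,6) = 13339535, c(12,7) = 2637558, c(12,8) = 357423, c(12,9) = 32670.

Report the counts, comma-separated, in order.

790943153, 135036473, 16669653

[13] T[13,6]:12*13339535+45995730=206070150 · T[13,7]:12*2637558+13339535=44990231 · T[13,8]:12*357423+2637558=6926634 · T[13,9]:12*32670+357423=749463
[14] T[14,7]:13*44990231+206070150=790943153 · T[14,8]:13*6926634+44990231=135036473 · T[14,9]:13*749463+6926634=16669653
Read c(14,7) = 790943153, c(14,8) = 135036473, c(14,9) = 16669653.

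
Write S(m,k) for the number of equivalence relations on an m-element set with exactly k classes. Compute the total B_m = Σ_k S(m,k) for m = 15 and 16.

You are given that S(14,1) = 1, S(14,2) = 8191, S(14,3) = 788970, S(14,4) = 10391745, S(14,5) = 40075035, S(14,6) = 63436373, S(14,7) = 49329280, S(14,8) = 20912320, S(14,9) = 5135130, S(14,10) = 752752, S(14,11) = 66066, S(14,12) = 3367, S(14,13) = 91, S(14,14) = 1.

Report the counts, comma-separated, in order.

1382958545, 10480142147

@15  (15,1):1·1+0→1, (15,2):8191·2+1→16383, (15,3):788970·3+8191→2375101, (15,4):10391745·4+788970→42355950, (15,5):40075035·5+10391745→210766920, (15,6):63436373·6+40075035→420693273, (15,7):49329280·7+63436373→408741333, (15,8):20912320·8+49329280→216627840, (15,9):5135130·9+20912320→67128490, (15,10):752752·10+5135130→12662650, (15,11):66066·11+752752→1479478, (15,12):3367·12+66066→106470, (15,13):91·13+3367→4550, (15,14):1·14+91→105, (15,15):0·15+1→1
@16  (16,1):1·1+0→1, (16,2):16383·2+1→32767, (16,3):2375101·3+16383→7141686, (16,4):42355950·4+2375101→171798901, (16,5):210766920·5+42355950→1096190550, (16,6):420693273·6+210766920→2734926558, (16,7):408741333·7+420693273→3281882604, (16,8):216627840·8+408741333→2141764053, (16,9):67128490·9+216627840→820784250, (16,10):12662650·10+67128490→193754990, (16,11):1479478·11+12662650→28936908, (16,12):106470·12+1479478→2757118, (16,13):4550·13+106470→165620, (16,14):105·14+4550→6020, (16,15):1·15+105→120, (16,16):0·16+1→1
B_15 = ΣS(15,k) = 1+16383+2375101+42355950+210766920+420693273+408741333+216627840+67128490+12662650+1479478+106470+4550+105+1 = 1382958545
B_16 = ΣS(16,k) = 1+32767+7141686+171798901+1096190550+2734926558+3281882604+2141764053+820784250+193754990+28936908+2757118+165620+6020+120+1 = 10480142147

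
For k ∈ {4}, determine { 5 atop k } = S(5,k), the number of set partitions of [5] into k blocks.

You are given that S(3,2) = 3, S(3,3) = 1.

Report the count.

row 4: T[4][3]=3·1+3=6  T[4][4]=4·0+1=1
row 5: T[5][4]=4·1+6=10
Read S(5,4) = 10.

10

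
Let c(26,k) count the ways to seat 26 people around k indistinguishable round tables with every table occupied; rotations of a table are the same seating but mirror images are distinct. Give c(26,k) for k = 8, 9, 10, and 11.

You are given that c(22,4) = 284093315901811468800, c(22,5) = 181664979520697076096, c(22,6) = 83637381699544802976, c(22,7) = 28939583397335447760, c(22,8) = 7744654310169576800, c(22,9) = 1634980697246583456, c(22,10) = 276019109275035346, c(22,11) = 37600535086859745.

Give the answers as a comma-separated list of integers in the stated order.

i=23: T(23,5)=284093315901811468800+22·181664979520697076096=4280722865357147142912 | T(23,6)=181664979520697076096+22·83637381699544802976=2021687376910682741568 | T(23,7)=83637381699544802976+22·28939583397335447760=720308216440924653696 | T(23,8)=28939583397335447760+22·7744654310169576800=199321978221066137360 | T(23,9)=7744654310169576800+22·1634980697246583456=43714229649594412832 | T(23,10)=1634980697246583456+22·276019109275035346=7707401101297361068 | T(23,11)=276019109275035346+22·37600535086859745=1103230881185949736
i=24: T(24,6)=4280722865357147142912+23·2021687376910682741568=50779532534302850198976 | T(24,7)=2021687376910682741568+23·720308216440924653696=18588776355051949776576 | T(24,8)=720308216440924653696+23·199321978221066137360=5304713715525445812976 | T(24,9)=199321978221066137360+23·43714229649594412832=1204749260161737632496 | T(24,10)=43714229649594412832+23·7707401101297361068=220984454979433717396 | T(24,11)=7707401101297361068+23·1103230881185949736=33081711368574204996
i=25: T(25,7)=50779532534302850198976+24·18588776355051949776576=496910165055549644836800 | T(25,8)=18588776355051949776576+24·5304713715525445812976=145901905527662649288000 | T(25,9)=5304713715525445812976+24·1204749260161737632496=34218695959407148992880 | T(25,10)=1204749260161737632496+24·220984454979433717396=6508376179668146850000 | T(25,11)=220984454979433717396+24·33081711368574204996=1014945527825214637300
i=26: T(26,8)=496910165055549644836800+25·145901905527662649288000=4144457803247115877036800 | T(26,9)=145901905527662649288000+25·34218695959407148992880=1001369304512841374110000 | T(26,10)=34218695959407148992880+25·6508376179668146850000=196928100451110820242880 | T(26,11)=6508376179668146850000+25·1014945527825214637300=31882014375298512782500
Read c(26,8) = 4144457803247115877036800, c(26,9) = 1001369304512841374110000, c(26,10) = 196928100451110820242880, c(26,11) = 31882014375298512782500.

4144457803247115877036800, 1001369304512841374110000, 196928100451110820242880, 31882014375298512782500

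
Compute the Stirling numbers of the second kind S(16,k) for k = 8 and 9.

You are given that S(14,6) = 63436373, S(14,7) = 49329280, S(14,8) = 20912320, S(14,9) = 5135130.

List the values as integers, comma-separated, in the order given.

@15  (15,7):49329280·7+63436373→408741333, (15,8):20912320·8+49329280→216627840, (15,9):5135130·9+20912320→67128490
@16  (16,8):216627840·8+408741333→2141764053, (16,9):67128490·9+216627840→820784250
Read S(16,8) = 2141764053, S(16,9) = 820784250.

2141764053, 820784250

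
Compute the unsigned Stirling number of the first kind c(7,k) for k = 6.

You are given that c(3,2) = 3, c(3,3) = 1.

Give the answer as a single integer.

21

[4] T[4,3]:3*1+3=6 · T[4,4]:3*0+1=1
[5] T[5,4]:4*1+6=10 · T[5,5]:4*0+1=1
[6] T[6,5]:5*1+10=15 · T[6,6]:5*0+1=1
[7] T[7,6]:6*1+15=21
Read c(7,6) = 21.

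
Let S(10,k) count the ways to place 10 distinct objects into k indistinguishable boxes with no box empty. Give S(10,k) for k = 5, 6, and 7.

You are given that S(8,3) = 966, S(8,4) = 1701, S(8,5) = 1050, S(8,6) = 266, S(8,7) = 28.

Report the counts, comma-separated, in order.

row 9: T[9][4]=4·1701+966=7770  T[9][5]=5·1050+1701=6951  T[9][6]=6·266+1050=2646  T[9][7]=7·28+266=462
row 10: T[10][5]=5·6951+7770=42525  T[10][6]=6·2646+6951=22827  T[10][7]=7·462+2646=5880
Read S(10,5) = 42525, S(10,6) = 22827, S(10,7) = 5880.

42525, 22827, 5880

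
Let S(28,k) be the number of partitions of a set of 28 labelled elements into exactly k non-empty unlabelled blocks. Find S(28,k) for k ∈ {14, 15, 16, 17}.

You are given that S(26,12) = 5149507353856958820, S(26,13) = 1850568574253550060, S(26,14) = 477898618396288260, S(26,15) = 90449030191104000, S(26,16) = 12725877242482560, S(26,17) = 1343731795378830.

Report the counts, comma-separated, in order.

i=27: T(27,13)=5149507353856958820+13·1850568574253550060=29206898819153109600 | T(27,14)=1850568574253550060+14·477898618396288260=8541149231801585700 | T(27,15)=477898618396288260+15·90449030191104000=1834634071262848260 | T(27,16)=90449030191104000+16·12725877242482560=294063066070824960 | T(27,17)=12725877242482560+17·1343731795378830=35569317763922670
i=28: T(28,14)=29206898819153109600+14·8541149231801585700=148782988064375309400 | T(28,15)=8541149231801585700+15·1834634071262848260=36060660300744309600 | T(28,16)=1834634071262848260+16·294063066070824960=6539643128396047620 | T(28,17)=294063066070824960+17·35569317763922670=898741468057510350
Read S(28,14) = 148782988064375309400, S(28,15) = 36060660300744309600, S(28,16) = 6539643128396047620, S(28,17) = 898741468057510350.

148782988064375309400, 36060660300744309600, 6539643128396047620, 898741468057510350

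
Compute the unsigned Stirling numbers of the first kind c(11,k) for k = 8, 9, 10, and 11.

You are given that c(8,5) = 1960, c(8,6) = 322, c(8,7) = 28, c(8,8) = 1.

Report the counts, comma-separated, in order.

r9: T_9,6=8×322+1960=4536; T_9,7=8×28+322=546; T_9,8=8×1+28=36; T_9,9=8×0+1=1
r10: T_10,7=9×546+4536=9450; T_10,8=9×36+546=870; T_10,9=9×1+36=45; T_10,10=9×0+1=1
r11: T_11,8=10×870+9450=18150; T_11,9=10×45+870=1320; T_11,10=10×1+45=55; T_11,11=10×0+1=1
Read c(11,8) = 18150, c(11,9) = 1320, c(11,10) = 55, c(11,11) = 1.

18150, 1320, 55, 1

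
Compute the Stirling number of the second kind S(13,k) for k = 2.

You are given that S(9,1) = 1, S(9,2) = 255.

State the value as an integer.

4095

row 10: T[10][1]=1·1+0=1  T[10][2]=2·255+1=511
row 11: T[11][1]=1·1+0=1  T[11][2]=2·511+1=1023
row 12: T[12][1]=1·1+0=1  T[12][2]=2·1023+1=2047
row 13: T[13][2]=2·2047+1=4095
Read S(13,2) = 4095.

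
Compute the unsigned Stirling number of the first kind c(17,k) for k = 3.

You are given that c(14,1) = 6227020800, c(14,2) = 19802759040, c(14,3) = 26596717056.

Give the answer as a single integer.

row 15: T[15][1]=14·6227020800+0=87178291200  T[15][2]=14·19802759040+6227020800=283465647360  T[15][3]=14·26596717056+19802759040=392156797824
row 16: T[16][2]=15·283465647360+87178291200=4339163001600  T[16][3]=15·392156797824+283465647360=6165817614720
row 17: T[17][3]=16·6165817614720+4339163001600=102992244837120
Read c(17,3) = 102992244837120.

102992244837120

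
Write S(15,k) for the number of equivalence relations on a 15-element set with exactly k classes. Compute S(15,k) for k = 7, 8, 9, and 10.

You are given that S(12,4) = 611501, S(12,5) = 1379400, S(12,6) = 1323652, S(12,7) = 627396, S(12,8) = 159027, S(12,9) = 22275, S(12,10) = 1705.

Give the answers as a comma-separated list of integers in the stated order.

i=13: T(13,5)=611501+5·1379400=7508501 | T(13,6)=1379400+6·1323652=9321312 | T(13,7)=1323652+7·627396=5715424 | T(13,8)=627396+8·159027=1899612 | T(13,9)=159027+9·22275=359502 | T(13,10)=22275+10·1705=39325
i=14: T(14,6)=7508501+6·9321312=63436373 | T(14,7)=9321312+7·5715424=49329280 | T(14,8)=5715424+8·1899612=20912320 | T(14,9)=1899612+9·359502=5135130 | T(14,10)=359502+10·39325=752752
i=15: T(15,7)=63436373+7·49329280=408741333 | T(15,8)=49329280+8·20912320=216627840 | T(15,9)=20912320+9·5135130=67128490 | T(15,10)=5135130+10·752752=12662650
Read S(15,7) = 408741333, S(15,8) = 216627840, S(15,9) = 67128490, S(15,10) = 12662650.

408741333, 216627840, 67128490, 12662650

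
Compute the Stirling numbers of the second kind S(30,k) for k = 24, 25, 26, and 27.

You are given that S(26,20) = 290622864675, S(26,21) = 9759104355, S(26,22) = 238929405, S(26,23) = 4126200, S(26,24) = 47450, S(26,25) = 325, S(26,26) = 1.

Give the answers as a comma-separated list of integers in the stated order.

[27] T[27,21]:21*9759104355+290622864675=495564056130 · T[27,22]:22*238929405+9759104355=15015551265 · T[27,23]:23*4126200+238929405=333832005 · T[27,24]:24*47450+4126200=5265000 · T[27,25]:25*325+47450=55575 · T[27,26]:26*1+325=351 · T[27,27]:27*0+1=1
[28] T[28,22]:22*15015551265+495564056130=825906183960 · T[28,23]:23*333832005+15015551265=22693687380 · T[28,24]:24*5265000+333832005=460192005 · T[28,25]:25*55575+5265000=6654375 · T[28,26]:26*351+55575=64701 · T[28,27]:27*1+351=378
[29] T[29,23]:23*22693687380+825906183960=1347860993700 · T[29,24]:24*460192005+22693687380=33738295500 · T[29,25]:25*6654375+460192005=626551380 · T[29,26]:26*64701+6654375=8336601 · T[29,27]:27*378+64701=74907
[30] T[30,24]:24*33738295500+1347860993700=2157580085700 · T[30,25]:25*626551380+33738295500=49402080000 · T[30,26]:26*8336601+626551380=843303006 · T[30,27]:27*74907+8336601=10359090
Read S(30,24) = 2157580085700, S(30,25) = 49402080000, S(30,26) = 843303006, S(30,27) = 10359090.

2157580085700, 49402080000, 843303006, 10359090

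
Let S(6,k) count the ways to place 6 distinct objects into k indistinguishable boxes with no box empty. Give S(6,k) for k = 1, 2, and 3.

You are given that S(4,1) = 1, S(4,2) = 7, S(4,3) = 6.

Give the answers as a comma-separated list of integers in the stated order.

@5  (5,1):1·1+0→1, (5,2):7·2+1→15, (5,3):6·3+7→25
@6  (6,1):1·1+0→1, (6,2):15·2+1→31, (6,3):25·3+15→90
Read S(6,1) = 1, S(6,2) = 31, S(6,3) = 90.

1, 31, 90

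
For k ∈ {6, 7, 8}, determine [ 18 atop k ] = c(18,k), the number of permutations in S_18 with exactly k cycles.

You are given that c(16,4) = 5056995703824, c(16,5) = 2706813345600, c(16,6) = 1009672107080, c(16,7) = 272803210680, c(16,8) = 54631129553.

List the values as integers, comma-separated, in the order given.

@17  (17,5):2706813345600·16+5056995703824→48366009233424, (17,6):1009672107080·16+2706813345600→18861567058880, (17,7):272803210680·16+1009672107080→5374523477960, (17,8):54631129553·16+272803210680→1146901283528
@18  (18,6):18861567058880·17+48366009233424→369012649234384, (18,7):5374523477960·17+18861567058880→110228466184200, (18,8):1146901283528·17+5374523477960→24871845297936
Read c(18,6) = 369012649234384, c(18,7) = 110228466184200, c(18,8) = 24871845297936.

369012649234384, 110228466184200, 24871845297936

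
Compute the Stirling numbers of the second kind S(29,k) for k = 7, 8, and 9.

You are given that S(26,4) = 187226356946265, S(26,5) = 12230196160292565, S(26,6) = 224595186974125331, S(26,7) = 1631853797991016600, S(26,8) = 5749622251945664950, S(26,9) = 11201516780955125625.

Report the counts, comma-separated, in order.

i=27: T(27,5)=187226356946265+5·12230196160292565=61338207158409090 | T(27,6)=12230196160292565+6·224595186974125331=1359801318005044551 | T(27,7)=224595186974125331+7·1631853797991016600=11647571772911241531 | T(27,8)=1631853797991016600+8·5749622251945664950=47628831813556336200 | T(27,9)=5749622251945664950+9·11201516780955125625=106563273280541795575
i=28: T(28,6)=61338207158409090+6·1359801318005044551=8220146115188676396 | T(28,7)=1359801318005044551+7·11647571772911241531=82892803728383735268 | T(28,8)=11647571772911241531+8·47628831813556336200=392678226281361931131 | T(28,9)=47628831813556336200+9·106563273280541795575=1006698291338432496375
i=29: T(29,7)=8220146115188676396+7·82892803728383735268=588469772213874823272 | T(29,8)=82892803728383735268+8·392678226281361931131=3224318613979279184316 | T(29,9)=392678226281361931131+9·1006698291338432496375=9452962848327254398506
Read S(29,7) = 588469772213874823272, S(29,8) = 3224318613979279184316, S(29,9) = 9452962848327254398506.

588469772213874823272, 3224318613979279184316, 9452962848327254398506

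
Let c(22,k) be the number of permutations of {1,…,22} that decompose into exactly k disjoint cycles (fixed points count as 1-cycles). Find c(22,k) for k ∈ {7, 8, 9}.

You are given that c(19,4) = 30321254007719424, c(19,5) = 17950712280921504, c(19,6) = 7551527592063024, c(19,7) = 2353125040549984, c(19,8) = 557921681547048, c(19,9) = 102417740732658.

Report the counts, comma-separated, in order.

28939583397335447760, 7744654310169576800, 1634980697246583456

row 20: T[20][5]=19·17950712280921504+30321254007719424=371384787345228000  T[20][6]=19·7551527592063024+17950712280921504=161429736530118960  T[20][7]=19·2353125040549984+7551527592063024=52260903362512720  T[20][8]=19·557921681547048+2353125040549984=12953636989943896  T[20][9]=19·102417740732658+557921681547048=2503858755467550
row 21: T[21][6]=20·161429736530118960+371384787345228000=3599979517947607200  T[21][7]=20·52260903362512720+161429736530118960=1206647803780373360  T[21][8]=20·12953636989943896+52260903362512720=311333643161390640  T[21][9]=20·2503858755467550+12953636989943896=63030812099294896
row 22: T[22][7]=21·1206647803780373360+3599979517947607200=28939583397335447760  T[22][8]=21·311333643161390640+1206647803780373360=7744654310169576800  T[22][9]=21·63030812099294896+311333643161390640=1634980697246583456
Read c(22,7) = 28939583397335447760, c(22,8) = 7744654310169576800, c(22,9) = 1634980697246583456.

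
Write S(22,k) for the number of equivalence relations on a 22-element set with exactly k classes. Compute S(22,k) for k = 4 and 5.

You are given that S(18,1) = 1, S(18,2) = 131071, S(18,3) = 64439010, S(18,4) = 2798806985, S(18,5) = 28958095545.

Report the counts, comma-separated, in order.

727778623825, 19137821912055

row 19: T[19][1]=1·1+0=1  T[19][2]=2·131071+1=262143  T[19][3]=3·64439010+131071=193448101  T[19][4]=4·2798806985+64439010=11259666950  T[19][5]=5·28958095545+2798806985=147589284710
row 20: T[20][2]=2·262143+1=524287  T[20][3]=3·193448101+262143=580606446  T[20][4]=4·11259666950+193448101=45232115901  T[20][5]=5·147589284710+11259666950=749206090500
row 21: T[21][3]=3·580606446+524287=1742343625  T[21][4]=4·45232115901+580606446=181509070050  T[21][5]=5·749206090500+45232115901=3791262568401
row 22: T[22][4]=4·181509070050+1742343625=727778623825  T[22][5]=5·3791262568401+181509070050=19137821912055
Read S(22,4) = 727778623825, S(22,5) = 19137821912055.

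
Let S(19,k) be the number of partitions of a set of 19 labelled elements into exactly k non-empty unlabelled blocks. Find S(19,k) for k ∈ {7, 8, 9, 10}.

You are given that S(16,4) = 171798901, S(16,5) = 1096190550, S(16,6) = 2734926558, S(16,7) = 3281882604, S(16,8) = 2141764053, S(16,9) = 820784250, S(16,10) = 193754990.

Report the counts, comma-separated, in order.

1492924634839, 1709751003480, 1144614626805, 477297033785

r17: T_17,5=5×1096190550+171798901=5652751651; T_17,6=6×2734926558+1096190550=17505749898; T_17,7=7×3281882604+2734926558=25708104786; T_17,8=8×2141764053+3281882604=20415995028; T_17,9=9×820784250+2141764053=9528822303; T_17,10=10×193754990+820784250=2758334150
r18: T_18,6=6×17505749898+5652751651=110687251039; T_18,7=7×25708104786+17505749898=197462483400; T_18,8=8×20415995028+25708104786=189036065010; T_18,9=9×9528822303+20415995028=106175395755; T_18,10=10×2758334150+9528822303=37112163803
r19: T_19,7=7×197462483400+110687251039=1492924634839; T_19,8=8×189036065010+197462483400=1709751003480; T_19,9=9×106175395755+189036065010=1144614626805; T_19,10=10×37112163803+106175395755=477297033785
Read S(19,7) = 1492924634839, S(19,8) = 1709751003480, S(19,9) = 1144614626805, S(19,10) = 477297033785.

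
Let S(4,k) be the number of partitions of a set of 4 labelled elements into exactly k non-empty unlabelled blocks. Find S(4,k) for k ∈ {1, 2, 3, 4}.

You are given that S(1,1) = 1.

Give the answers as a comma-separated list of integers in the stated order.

1, 7, 6, 1

r2: T_2,1=1×1+0=1; T_2,2=2×0+1=1
r3: T_3,1=1×1+0=1; T_3,2=2×1+1=3; T_3,3=3×0+1=1
r4: T_4,1=1×1+0=1; T_4,2=2×3+1=7; T_4,3=3×1+3=6; T_4,4=4×0+1=1
Read S(4,1) = 1, S(4,2) = 7, S(4,3) = 6, S(4,4) = 1.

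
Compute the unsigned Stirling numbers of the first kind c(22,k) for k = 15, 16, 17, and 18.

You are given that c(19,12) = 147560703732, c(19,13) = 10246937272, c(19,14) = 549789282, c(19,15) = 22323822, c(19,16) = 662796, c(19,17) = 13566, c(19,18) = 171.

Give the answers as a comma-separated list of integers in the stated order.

1599718388730, 75289668850, 2792167686, 79721796

i=20: T(20,13)=147560703732+19·10246937272=342252511900 | T(20,14)=10246937272+19·549789282=20692933630 | T(20,15)=549789282+19·22323822=973941900 | T(20,16)=22323822+19·662796=34916946 | T(20,17)=662796+19·13566=920550 | T(20,18)=13566+19·171=16815
i=21: T(21,14)=342252511900+20·20692933630=756111184500 | T(21,15)=20692933630+20·973941900=40171771630 | T(21,16)=973941900+20·34916946=1672280820 | T(21,17)=34916946+20·920550=53327946 | T(21,18)=920550+20·16815=1256850
i=22: T(22,15)=756111184500+21·40171771630=1599718388730 | T(22,16)=40171771630+21·1672280820=75289668850 | T(22,17)=1672280820+21·53327946=2792167686 | T(22,18)=53327946+21·1256850=79721796
Read c(22,15) = 1599718388730, c(22,16) = 75289668850, c(22,17) = 2792167686, c(22,18) = 79721796.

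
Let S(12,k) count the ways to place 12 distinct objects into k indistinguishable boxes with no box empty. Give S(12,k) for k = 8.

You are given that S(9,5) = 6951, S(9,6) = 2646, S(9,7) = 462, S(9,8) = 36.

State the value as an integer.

@10  (10,6):2646·6+6951→22827, (10,7):462·7+2646→5880, (10,8):36·8+462→750
@11  (11,7):5880·7+22827→63987, (11,8):750·8+5880→11880
@12  (12,8):11880·8+63987→159027
Read S(12,8) = 159027.

159027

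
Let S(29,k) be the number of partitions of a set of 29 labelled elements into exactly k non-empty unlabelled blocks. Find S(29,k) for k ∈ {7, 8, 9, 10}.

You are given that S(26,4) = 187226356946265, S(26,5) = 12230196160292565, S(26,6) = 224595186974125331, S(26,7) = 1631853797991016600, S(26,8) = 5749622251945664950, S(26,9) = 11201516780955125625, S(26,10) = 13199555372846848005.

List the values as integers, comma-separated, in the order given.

588469772213874823272, 3224318613979279184316, 9452962848327254398506, 16392038075086211019625

r27: T_27,5=5×12230196160292565+187226356946265=61338207158409090; T_27,6=6×224595186974125331+12230196160292565=1359801318005044551; T_27,7=7×1631853797991016600+224595186974125331=11647571772911241531; T_27,8=8×5749622251945664950+1631853797991016600=47628831813556336200; T_27,9=9×11201516780955125625+5749622251945664950=106563273280541795575; T_27,10=10×13199555372846848005+11201516780955125625=143197070509423605675
r28: T_28,6=6×1359801318005044551+61338207158409090=8220146115188676396; T_28,7=7×11647571772911241531+1359801318005044551=82892803728383735268; T_28,8=8×47628831813556336200+11647571772911241531=392678226281361931131; T_28,9=9×106563273280541795575+47628831813556336200=1006698291338432496375; T_28,10=10×143197070509423605675+106563273280541795575=1538533978374777852325
r29: T_29,7=7×82892803728383735268+8220146115188676396=588469772213874823272; T_29,8=8×392678226281361931131+82892803728383735268=3224318613979279184316; T_29,9=9×1006698291338432496375+392678226281361931131=9452962848327254398506; T_29,10=10×1538533978374777852325+1006698291338432496375=16392038075086211019625
Read S(29,7) = 588469772213874823272, S(29,8) = 3224318613979279184316, S(29,9) = 9452962848327254398506, S(29,10) = 16392038075086211019625.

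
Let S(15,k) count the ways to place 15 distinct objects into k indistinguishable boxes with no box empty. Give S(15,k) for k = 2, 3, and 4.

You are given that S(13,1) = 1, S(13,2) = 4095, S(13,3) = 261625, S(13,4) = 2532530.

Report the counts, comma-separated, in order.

i=14: T(14,1)=0+1·1=1 | T(14,2)=1+2·4095=8191 | T(14,3)=4095+3·261625=788970 | T(14,4)=261625+4·2532530=10391745
i=15: T(15,2)=1+2·8191=16383 | T(15,3)=8191+3·788970=2375101 | T(15,4)=788970+4·10391745=42355950
Read S(15,2) = 16383, S(15,3) = 2375101, S(15,4) = 42355950.

16383, 2375101, 42355950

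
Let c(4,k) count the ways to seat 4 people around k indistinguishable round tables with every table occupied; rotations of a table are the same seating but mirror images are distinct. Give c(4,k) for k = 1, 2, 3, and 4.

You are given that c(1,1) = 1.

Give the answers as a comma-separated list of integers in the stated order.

[2] T[2,1]:1*1+0=1 · T[2,2]:1*0+1=1
[3] T[3,1]:2*1+0=2 · T[3,2]:2*1+1=3 · T[3,3]:2*0+1=1
[4] T[4,1]:3*2+0=6 · T[4,2]:3*3+2=11 · T[4,3]:3*1+3=6 · T[4,4]:3*0+1=1
Read c(4,1) = 6, c(4,2) = 11, c(4,3) = 6, c(4,4) = 1.

6, 11, 6, 1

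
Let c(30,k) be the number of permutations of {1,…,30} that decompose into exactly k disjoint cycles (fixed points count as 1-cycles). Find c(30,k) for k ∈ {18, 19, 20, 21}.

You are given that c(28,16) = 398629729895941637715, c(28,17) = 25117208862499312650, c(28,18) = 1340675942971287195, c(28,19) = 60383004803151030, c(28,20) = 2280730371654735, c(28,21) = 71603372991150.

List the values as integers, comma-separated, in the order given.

row 29: T[29][17]=28·25117208862499312650+398629729895941637715=1101911578045922391915  T[29][18]=28·1340675942971287195+25117208862499312650=62656135265695354110  T[29][19]=28·60383004803151030+1340675942971287195=3031400077459516035  T[29][20]=28·2280730371654735+60383004803151030=124243455209483610  T[29][21]=28·71603372991150+2280730371654735=4285624815406935
row 30: T[30][18]=29·62656135265695354110+1101911578045922391915=2918939500751087661105  T[30][19]=29·3031400077459516035+62656135265695354110=150566737512021319125  T[30][20]=29·124243455209483610+3031400077459516035=6634460278534540725  T[30][21]=29·4285624815406935+124243455209483610=248526574856284725
Read c(30,18) = 2918939500751087661105, c(30,19) = 150566737512021319125, c(30,20) = 6634460278534540725, c(30,21) = 248526574856284725.

2918939500751087661105, 150566737512021319125, 6634460278534540725, 248526574856284725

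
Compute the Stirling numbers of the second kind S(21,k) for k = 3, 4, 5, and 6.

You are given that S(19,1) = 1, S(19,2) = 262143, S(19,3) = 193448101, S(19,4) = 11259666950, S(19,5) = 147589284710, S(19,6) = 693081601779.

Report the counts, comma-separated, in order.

1742343625, 181509070050, 3791262568401, 26585679462804

i=20: T(20,2)=1+2·262143=524287 | T(20,3)=262143+3·193448101=580606446 | T(20,4)=193448101+4·11259666950=45232115901 | T(20,5)=11259666950+5·147589284710=749206090500 | T(20,6)=147589284710+6·693081601779=4306078895384
i=21: T(21,3)=524287+3·580606446=1742343625 | T(21,4)=580606446+4·45232115901=181509070050 | T(21,5)=45232115901+5·749206090500=3791262568401 | T(21,6)=749206090500+6·4306078895384=26585679462804
Read S(21,3) = 1742343625, S(21,4) = 181509070050, S(21,5) = 3791262568401, S(21,6) = 26585679462804.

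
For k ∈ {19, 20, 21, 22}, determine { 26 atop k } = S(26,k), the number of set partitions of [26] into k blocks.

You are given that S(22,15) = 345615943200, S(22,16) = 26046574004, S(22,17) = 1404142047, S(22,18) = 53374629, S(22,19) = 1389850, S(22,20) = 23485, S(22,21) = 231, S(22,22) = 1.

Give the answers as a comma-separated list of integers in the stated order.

row 23: T[23][16]=16·26046574004+345615943200=762361127264  T[23][17]=17·1404142047+26046574004=49916988803  T[23][18]=18·53374629+1404142047=2364885369  T[23][19]=19·1389850+53374629=79781779  T[23][20]=20·23485+1389850=1859550  T[23][21]=21·231+23485=28336  T[23][22]=22·1+231=253
row 24: T[24][17]=17·49916988803+762361127264=1610949936915  T[24][18]=18·2364885369+49916988803=92484925445  T[24][19]=19·79781779+2364885369=3880739170  T[24][20]=20·1859550+79781779=116972779  T[24][21]=21·28336+1859550=2454606  T[24][22]=22·253+28336=33902
row 25: T[25][18]=18·92484925445+1610949936915=3275678594925  T[25][19]=19·3880739170+92484925445=166218969675  T[25][20]=20·116972779+3880739170=6220194750  T[25][21]=21·2454606+116972779=168519505  T[25][22]=22·33902+2454606=3200450
row 26: T[26][19]=19·166218969675+3275678594925=6433839018750  T[26][20]=20·6220194750+166218969675=290622864675  T[26][21]=21·168519505+6220194750=9759104355  T[26][22]=22·3200450+168519505=238929405
Read S(26,19) = 6433839018750, S(26,20) = 290622864675, S(26,21) = 9759104355, S(26,22) = 238929405.

6433839018750, 290622864675, 9759104355, 238929405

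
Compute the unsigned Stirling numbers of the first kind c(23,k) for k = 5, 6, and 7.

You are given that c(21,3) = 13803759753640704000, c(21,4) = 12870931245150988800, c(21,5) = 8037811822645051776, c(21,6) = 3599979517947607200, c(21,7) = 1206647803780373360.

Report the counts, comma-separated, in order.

r22: T_22,4=21×12870931245150988800+13803759753640704000=284093315901811468800; T_22,5=21×8037811822645051776+12870931245150988800=181664979520697076096; T_22,6=21×3599979517947607200+8037811822645051776=83637381699544802976; T_22,7=21×1206647803780373360+3599979517947607200=28939583397335447760
r23: T_23,5=22×181664979520697076096+284093315901811468800=4280722865357147142912; T_23,6=22×83637381699544802976+181664979520697076096=2021687376910682741568; T_23,7=22×28939583397335447760+83637381699544802976=720308216440924653696
Read c(23,5) = 4280722865357147142912, c(23,6) = 2021687376910682741568, c(23,7) = 720308216440924653696.

4280722865357147142912, 2021687376910682741568, 720308216440924653696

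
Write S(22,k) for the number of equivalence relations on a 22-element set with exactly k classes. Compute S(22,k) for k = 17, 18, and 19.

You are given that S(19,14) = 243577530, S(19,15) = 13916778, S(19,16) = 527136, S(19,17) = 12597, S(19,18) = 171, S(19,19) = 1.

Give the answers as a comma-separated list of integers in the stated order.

i=20: T(20,15)=243577530+15·13916778=452329200 | T(20,16)=13916778+16·527136=22350954 | T(20,17)=527136+17·12597=741285 | T(20,18)=12597+18·171=15675 | T(20,19)=171+19·1=190
i=21: T(21,16)=452329200+16·22350954=809944464 | T(21,17)=22350954+17·741285=34952799 | T(21,18)=741285+18·15675=1023435 | T(21,19)=15675+19·190=19285
i=22: T(22,17)=809944464+17·34952799=1404142047 | T(22,18)=34952799+18·1023435=53374629 | T(22,19)=1023435+19·19285=1389850
Read S(22,17) = 1404142047, S(22,18) = 53374629, S(22,19) = 1389850.

1404142047, 53374629, 1389850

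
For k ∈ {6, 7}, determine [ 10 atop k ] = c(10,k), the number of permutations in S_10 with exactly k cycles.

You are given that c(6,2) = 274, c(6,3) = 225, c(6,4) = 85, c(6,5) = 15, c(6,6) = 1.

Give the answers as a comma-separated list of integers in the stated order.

63273, 9450

[7] T[7,3]:6*225+274=1624 · T[7,4]:6*85+225=735 · T[7,5]:6*15+85=175 · T[7,6]:6*1+15=21 · T[7,7]:6*0+1=1
[8] T[8,4]:7*735+1624=6769 · T[8,5]:7*175+735=1960 · T[8,6]:7*21+175=322 · T[8,7]:7*1+21=28
[9] T[9,5]:8*1960+6769=22449 · T[9,6]:8*322+1960=4536 · T[9,7]:8*28+322=546
[10] T[10,6]:9*4536+22449=63273 · T[10,7]:9*546+4536=9450
Read c(10,6) = 63273, c(10,7) = 9450.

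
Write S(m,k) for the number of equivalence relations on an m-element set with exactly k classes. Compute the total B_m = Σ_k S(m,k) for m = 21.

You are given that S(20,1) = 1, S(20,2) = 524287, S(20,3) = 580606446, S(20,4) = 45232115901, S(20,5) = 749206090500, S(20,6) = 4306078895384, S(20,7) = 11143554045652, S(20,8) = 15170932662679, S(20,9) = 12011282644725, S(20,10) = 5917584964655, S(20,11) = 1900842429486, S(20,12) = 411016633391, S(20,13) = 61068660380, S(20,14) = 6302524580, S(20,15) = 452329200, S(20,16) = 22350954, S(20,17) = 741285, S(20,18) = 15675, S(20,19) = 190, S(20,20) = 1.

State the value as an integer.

474869816156751

r21: T_21,1=1×1+0=1; T_21,2=2×524287+1=1048575; T_21,3=3×580606446+524287=1742343625; T_21,4=4×45232115901+580606446=181509070050; T_21,5=5×749206090500+45232115901=3791262568401; T_21,6=6×4306078895384+749206090500=26585679462804; T_21,7=7×11143554045652+4306078895384=82310957214948; T_21,8=8×15170932662679+11143554045652=132511015347084; T_21,9=9×12011282644725+15170932662679=123272476465204; T_21,10=10×5917584964655+12011282644725=71187132291275; T_21,11=11×1900842429486+5917584964655=26826851689001; T_21,12=12×411016633391+1900842429486=6833042030178; T_21,13=13×61068660380+411016633391=1204909218331; T_21,14=14×6302524580+61068660380=149304004500; T_21,15=15×452329200+6302524580=13087462580; T_21,16=16×22350954+452329200=809944464; T_21,17=17×741285+22350954=34952799; T_21,18=18×15675+741285=1023435; T_21,19=19×190+15675=19285; T_21,20=20×1+190=210; T_21,21=21×0+1=1
B_21 = ΣS(21,k) = 1+1048575+1742343625+181509070050+3791262568401+26585679462804+82310957214948+132511015347084+123272476465204+71187132291275+26826851689001+6833042030178+1204909218331+149304004500+13087462580+809944464+34952799+1023435+19285+210+1 = 474869816156751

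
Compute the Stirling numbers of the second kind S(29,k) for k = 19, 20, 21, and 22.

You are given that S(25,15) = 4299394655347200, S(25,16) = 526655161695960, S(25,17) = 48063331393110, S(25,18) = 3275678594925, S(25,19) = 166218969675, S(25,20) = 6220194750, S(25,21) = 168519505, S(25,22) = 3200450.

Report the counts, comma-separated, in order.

[26] T[26,16]:16*526655161695960+4299394655347200=12725877242482560 · T[26,17]:17*48063331393110+526655161695960=1343731795378830 · T[26,18]:18*3275678594925+48063331393110=107025546101760 · T[26,19]:19*166218969675+3275678594925=6433839018750 · T[26,20]:20*6220194750+166218969675=290622864675 · T[26,21]:21*168519505+6220194750=9759104355 · T[26,22]:22*3200450+168519505=238929405
[27] T[27,17]:17*1343731795378830+12725877242482560=35569317763922670 · T[27,18]:18*107025546101760+1343731795378830=3270191625210510 · T[27,19]:19*6433839018750+107025546101760=229268487458010 · T[27,20]:20*290622864675+6433839018750=12246296312250 · T[27,21]:21*9759104355+290622864675=495564056130 · T[27,22]:22*238929405+9759104355=15015551265
[28] T[28,18]:18*3270191625210510+35569317763922670=94432767017711850 · T[28,19]:19*229268487458010+3270191625210510=7626292886912700 · T[28,20]:20*12246296312250+229268487458010=474194413703010 · T[28,21]:21*495564056130+12246296312250=22653141490980 · T[28,22]:22*15015551265+495564056130=825906183960
[29] T[29,19]:19*7626292886912700+94432767017711850=239332331869053150 · T[29,20]:20*474194413703010+7626292886912700=17110181160972900 · T[29,21]:21*22653141490980+474194413703010=949910385013590 · T[29,22]:22*825906183960+22653141490980=40823077538100
Read S(29,19) = 239332331869053150, S(29,20) = 17110181160972900, S(29,21) = 949910385013590, S(29,22) = 40823077538100.

239332331869053150, 17110181160972900, 949910385013590, 40823077538100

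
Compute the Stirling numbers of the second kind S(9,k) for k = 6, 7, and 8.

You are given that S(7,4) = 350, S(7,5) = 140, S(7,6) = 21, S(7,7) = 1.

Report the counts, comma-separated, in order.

@8  (8,5):140·5+350→1050, (8,6):21·6+140→266, (8,7):1·7+21→28, (8,8):0·8+1→1
@9  (9,6):266·6+1050→2646, (9,7):28·7+266→462, (9,8):1·8+28→36
Read S(9,6) = 2646, S(9,7) = 462, S(9,8) = 36.

2646, 462, 36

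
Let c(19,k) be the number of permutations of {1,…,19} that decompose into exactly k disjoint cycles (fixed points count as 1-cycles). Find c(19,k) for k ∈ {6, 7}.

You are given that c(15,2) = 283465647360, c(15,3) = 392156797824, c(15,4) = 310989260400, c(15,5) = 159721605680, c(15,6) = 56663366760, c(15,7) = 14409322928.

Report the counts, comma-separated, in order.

7551527592063024, 2353125040549984

row 16: T[16][3]=15·392156797824+283465647360=6165817614720  T[16][4]=15·310989260400+392156797824=5056995703824  T[16][5]=15·159721605680+310989260400=2706813345600  T[16][6]=15·56663366760+159721605680=1009672107080  T[16][7]=15·14409322928+56663366760=272803210680
row 17: T[17][4]=16·5056995703824+6165817614720=87077748875904  T[17][5]=16·2706813345600+5056995703824=48366009233424  T[17][6]=16·1009672107080+2706813345600=18861567058880  T[17][7]=16·272803210680+1009672107080=5374523477960
row 18: T[18][5]=17·48366009233424+87077748875904=909299905844112  T[18][6]=17·18861567058880+48366009233424=369012649234384  T[18][7]=17·5374523477960+18861567058880=110228466184200
row 19: T[19][6]=18·369012649234384+909299905844112=7551527592063024  T[19][7]=18·110228466184200+369012649234384=2353125040549984
Read c(19,6) = 7551527592063024, c(19,7) = 2353125040549984.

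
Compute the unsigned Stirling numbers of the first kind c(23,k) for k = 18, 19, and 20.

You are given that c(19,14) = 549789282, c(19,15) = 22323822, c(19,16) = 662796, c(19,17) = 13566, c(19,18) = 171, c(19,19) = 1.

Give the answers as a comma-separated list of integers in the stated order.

[20] T[20,15]:19*22323822+549789282=973941900 · T[20,16]:19*662796+22323822=34916946 · T[20,17]:19*13566+662796=920550 · T[20,18]:19*171+13566=16815 · T[20,19]:19*1+171=190 · T[20,20]:19*0+1=1
[21] T[21,16]:20*34916946+973941900=1672280820 · T[21,17]:20*920550+34916946=53327946 · T[21,18]:20*16815+920550=1256850 · T[21,19]:20*190+16815=20615 · T[21,20]:20*1+190=210
[22] T[22,17]:21*53327946+1672280820=2792167686 · T[22,18]:21*1256850+53327946=79721796 · T[22,19]:21*20615+1256850=1689765 · T[22,20]:21*210+20615=25025
[23] T[23,18]:22*79721796+2792167686=4546047198 · T[23,19]:22*1689765+79721796=116896626 · T[23,20]:22*25025+1689765=2240315
Read c(23,18) = 4546047198, c(23,19) = 116896626, c(23,20) = 2240315.

4546047198, 116896626, 2240315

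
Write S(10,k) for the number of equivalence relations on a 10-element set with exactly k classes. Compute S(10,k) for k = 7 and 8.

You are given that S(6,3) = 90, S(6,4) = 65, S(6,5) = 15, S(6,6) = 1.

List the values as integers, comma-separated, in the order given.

5880, 750

i=7: T(7,4)=90+4·65=350 | T(7,5)=65+5·15=140 | T(7,6)=15+6·1=21 | T(7,7)=1+7·0=1
i=8: T(8,5)=350+5·140=1050 | T(8,6)=140+6·21=266 | T(8,7)=21+7·1=28 | T(8,8)=1+8·0=1
i=9: T(9,6)=1050+6·266=2646 | T(9,7)=266+7·28=462 | T(9,8)=28+8·1=36
i=10: T(10,7)=2646+7·462=5880 | T(10,8)=462+8·36=750
Read S(10,7) = 5880, S(10,8) = 750.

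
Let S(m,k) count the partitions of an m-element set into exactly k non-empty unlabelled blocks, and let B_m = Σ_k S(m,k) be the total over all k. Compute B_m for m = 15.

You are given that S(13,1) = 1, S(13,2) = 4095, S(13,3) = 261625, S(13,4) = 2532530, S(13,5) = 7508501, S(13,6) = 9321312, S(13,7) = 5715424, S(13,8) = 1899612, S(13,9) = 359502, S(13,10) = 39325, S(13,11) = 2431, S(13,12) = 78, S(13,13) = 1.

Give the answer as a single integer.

1382958545

[14] T[14,1]:1*1+0=1 · T[14,2]:2*4095+1=8191 · T[14,3]:3*261625+4095=788970 · T[14,4]:4*2532530+261625=10391745 · T[14,5]:5*7508501+2532530=40075035 · T[14,6]:6*9321312+7508501=63436373 · T[14,7]:7*5715424+9321312=49329280 · T[14,8]:8*1899612+5715424=20912320 · T[14,9]:9*359502+1899612=5135130 · T[14,10]:10*39325+359502=752752 · T[14,11]:11*2431+39325=66066 · T[14,12]:12*78+2431=3367 · T[14,13]:13*1+78=91 · T[14,14]:14*0+1=1
[15] T[15,1]:1*1+0=1 · T[15,2]:2*8191+1=16383 · T[15,3]:3*788970+8191=2375101 · T[15,4]:4*10391745+788970=42355950 · T[15,5]:5*40075035+10391745=210766920 · T[15,6]:6*63436373+40075035=420693273 · T[15,7]:7*49329280+63436373=408741333 · T[15,8]:8*20912320+49329280=216627840 · T[15,9]:9*5135130+20912320=67128490 · T[15,10]:10*752752+5135130=12662650 · T[15,11]:11*66066+752752=1479478 · T[15,12]:12*3367+66066=106470 · T[15,13]:13*91+3367=4550 · T[15,14]:14*1+91=105 · T[15,15]:15*0+1=1
B_15 = ΣS(15,k) = 1+16383+2375101+42355950+210766920+420693273+408741333+216627840+67128490+12662650+1479478+106470+4550+105+1 = 1382958545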